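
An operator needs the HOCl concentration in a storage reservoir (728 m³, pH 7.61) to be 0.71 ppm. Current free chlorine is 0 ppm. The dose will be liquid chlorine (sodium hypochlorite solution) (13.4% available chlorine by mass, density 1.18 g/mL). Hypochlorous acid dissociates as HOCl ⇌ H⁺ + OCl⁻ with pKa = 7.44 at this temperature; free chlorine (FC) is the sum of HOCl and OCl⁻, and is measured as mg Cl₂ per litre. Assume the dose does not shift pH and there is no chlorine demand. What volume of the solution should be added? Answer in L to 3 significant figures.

Volume: 728 m³ = 728,000 L.
[OCl⁻]/[HOCl] = 10^(pH − pKa) = 10^(7.61 − 7.44) = 1.479; fraction as HOCl = 1/(1 + 1.479) = 0.4034.
Free chlorine required for 0.71 ppm HOCl: 0.71 / 0.4034 = 1.76 ppm.
FC to add: 1.76 − 0 = 1.76 mg/L as Cl₂.
Cl₂ equivalent: 1.76 mg/L × 728,000 L = 1281 g.
Product at 13.4% available Cl: 1281 / 0.134 = 9563 g.
Volume: 9563 g ÷ 1.18 g/mL = 8104 mL.

8.10 L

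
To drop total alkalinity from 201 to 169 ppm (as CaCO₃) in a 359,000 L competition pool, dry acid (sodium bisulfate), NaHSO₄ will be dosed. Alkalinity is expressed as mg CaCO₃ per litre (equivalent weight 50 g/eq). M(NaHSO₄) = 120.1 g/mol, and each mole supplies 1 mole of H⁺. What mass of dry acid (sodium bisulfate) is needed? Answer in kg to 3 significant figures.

Alkalinity to neutralize: (201 − 169) = 32 mg/L as CaCO₃ × 359,000 L = 11,490 g as CaCO₃.
Equivalents of H⁺ required: 11,490 ÷ 50 g/eq = 229.8 eq = 229.8 mol NaHSO₄.
Mass of NaHSO₄: 229.8 × 120.1 = 27,590 g.

27.6 kg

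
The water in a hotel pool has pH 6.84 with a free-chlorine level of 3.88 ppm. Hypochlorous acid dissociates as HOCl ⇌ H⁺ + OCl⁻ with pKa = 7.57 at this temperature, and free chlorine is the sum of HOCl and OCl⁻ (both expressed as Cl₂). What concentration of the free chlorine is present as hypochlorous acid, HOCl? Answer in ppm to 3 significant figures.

3.27 ppm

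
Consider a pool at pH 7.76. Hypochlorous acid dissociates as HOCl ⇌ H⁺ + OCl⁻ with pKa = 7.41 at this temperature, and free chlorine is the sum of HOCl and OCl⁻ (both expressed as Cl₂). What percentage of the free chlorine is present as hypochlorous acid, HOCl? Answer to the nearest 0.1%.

30.9%

[OCl⁻]/[HOCl] = 10^(pH − pKa) = 10^(7.76 − 7.41) = 10^0.35 = 2.239.
Fraction as HOCl = 1 / (1 + 2.239) = 0.3088.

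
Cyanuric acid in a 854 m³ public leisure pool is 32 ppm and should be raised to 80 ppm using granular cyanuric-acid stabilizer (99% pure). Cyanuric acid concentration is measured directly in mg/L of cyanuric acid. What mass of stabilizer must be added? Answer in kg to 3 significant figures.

41.4 kg

Volume: 854 m³ = 854,000 L.
CYA to add: (80 − 32) = 48 mg/L × 854,000 L = 40,990 g cyanuric acid.
At 99% purity: 40,990 / 0.99 = 41,410 g product.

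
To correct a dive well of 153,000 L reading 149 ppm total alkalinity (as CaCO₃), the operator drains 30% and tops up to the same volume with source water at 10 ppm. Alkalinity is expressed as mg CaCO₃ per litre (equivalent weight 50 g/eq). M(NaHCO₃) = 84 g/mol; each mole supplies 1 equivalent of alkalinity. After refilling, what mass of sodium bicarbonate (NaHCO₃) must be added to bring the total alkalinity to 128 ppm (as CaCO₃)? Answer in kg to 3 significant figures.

5.32 kg

After draining 30% and refilling: 149 × 0.70 + 10 × 0.30 = 107.3 ppm.
Deficit to target: 128 − 107.3 = 20.7 mg/L.
As CaCO₃: 20.7 mg/L × 153,000 L = 3167 g; ÷ 50 g/eq ÷ 1 = 63.34 mol NaHCO₃.
Mass: 63.34 × 84 = 5321 g.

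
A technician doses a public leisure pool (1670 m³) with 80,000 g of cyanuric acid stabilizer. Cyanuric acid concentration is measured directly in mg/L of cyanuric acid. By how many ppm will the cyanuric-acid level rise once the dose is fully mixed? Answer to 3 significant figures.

47.9 ppm

Volume: 1670 m³ = 1,670,000 L.
Rise: 80,000 g / 1,670,000 L × 1000 = 47.9 mg/L.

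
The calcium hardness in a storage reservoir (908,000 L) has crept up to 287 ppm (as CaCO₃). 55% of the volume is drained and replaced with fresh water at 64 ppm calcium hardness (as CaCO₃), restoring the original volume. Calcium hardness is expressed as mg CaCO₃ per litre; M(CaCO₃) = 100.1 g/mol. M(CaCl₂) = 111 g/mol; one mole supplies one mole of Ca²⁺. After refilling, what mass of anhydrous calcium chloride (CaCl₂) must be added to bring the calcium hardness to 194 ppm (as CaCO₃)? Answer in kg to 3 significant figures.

After draining 55% and refilling: 287 × 0.45 + 64 × 0.55 = 164.35 ppm.
Deficit to target: 194 − 164.35 = 29.65 mg/L.
As CaCO₃: 29.65 mg/L × 908,000 L = 26,920 g; ÷ 100.1 = 269 mol Ca²⁺.
Mass: 269 × 111 = 29,850 g.

29.9 kg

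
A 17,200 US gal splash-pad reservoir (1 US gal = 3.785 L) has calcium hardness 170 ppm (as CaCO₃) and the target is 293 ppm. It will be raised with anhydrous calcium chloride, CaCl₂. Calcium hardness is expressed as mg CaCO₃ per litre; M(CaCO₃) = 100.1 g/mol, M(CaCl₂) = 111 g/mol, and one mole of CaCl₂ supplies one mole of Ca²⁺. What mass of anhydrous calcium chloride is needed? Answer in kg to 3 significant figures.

Volume: 17,200 US gal × 3.785 L/gal = 65,102 L.
Hardness to add: (293 − 170) = 123 mg/L as CaCO₃ × 65,102 L = 8008 g as CaCO₃.
Moles of Ca²⁺ (1 mol Ca²⁺ ≡ 1 mol CaCO₃): 8008 / 100.1 g/mol = 80 mol.
Mass of CaCl₂: 80 × 111 = 8879 g.

8.88 kg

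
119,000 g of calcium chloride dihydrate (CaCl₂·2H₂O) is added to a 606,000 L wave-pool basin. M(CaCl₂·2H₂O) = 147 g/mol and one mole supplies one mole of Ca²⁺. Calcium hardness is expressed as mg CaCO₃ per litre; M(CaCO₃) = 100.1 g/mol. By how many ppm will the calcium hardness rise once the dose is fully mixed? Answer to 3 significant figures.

134 ppm

Moles of Ca²⁺: 119,000 g ÷ 147 g/mol = 809.5 mol.
As CaCO₃: 809.5 mol × 100.1 g/mol = 81,030 g.
Rise: 81,030 g / 606,000 L × 1000 = 133.7 mg/L.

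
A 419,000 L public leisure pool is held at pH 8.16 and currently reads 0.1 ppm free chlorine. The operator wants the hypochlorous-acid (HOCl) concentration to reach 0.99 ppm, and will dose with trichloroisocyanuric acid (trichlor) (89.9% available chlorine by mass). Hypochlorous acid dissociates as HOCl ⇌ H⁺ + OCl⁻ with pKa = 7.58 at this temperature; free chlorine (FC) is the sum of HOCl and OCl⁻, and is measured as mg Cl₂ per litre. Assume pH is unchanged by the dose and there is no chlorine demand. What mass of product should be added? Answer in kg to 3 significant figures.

[OCl⁻]/[HOCl] = 10^(pH − pKa) = 10^(8.16 − 7.58) = 3.802; fraction as HOCl = 1/(1 + 3.802) = 0.2083.
Free chlorine required for 0.99 ppm HOCl: 0.99 / 0.2083 = 4.754 ppm.
FC to add: 4.754 − 0.1 = 4.654 mg/L as Cl₂.
Cl₂ equivalent: 4.654 mg/L × 419,000 L = 1950 g.
Product at 89.9% available Cl: 1950 / 0.899 = 2169 g.

2.17 kg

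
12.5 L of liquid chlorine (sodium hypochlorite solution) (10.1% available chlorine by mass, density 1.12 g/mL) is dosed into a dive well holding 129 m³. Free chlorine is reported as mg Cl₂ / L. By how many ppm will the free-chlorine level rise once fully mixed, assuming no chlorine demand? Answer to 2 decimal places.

Volume: 129 m³ = 129,000 L.
Mass of solution: 12.5 L × 1000 mL/L × 1.12 g/mL = 14,000 g.
Available chlorine delivered: 14,000 g × 0.101 = 1414 g as Cl₂.
Concentration rise: 1414 g / 129,000 L = 10.96 mg/L = 10.96 ppm.

10.96 ppm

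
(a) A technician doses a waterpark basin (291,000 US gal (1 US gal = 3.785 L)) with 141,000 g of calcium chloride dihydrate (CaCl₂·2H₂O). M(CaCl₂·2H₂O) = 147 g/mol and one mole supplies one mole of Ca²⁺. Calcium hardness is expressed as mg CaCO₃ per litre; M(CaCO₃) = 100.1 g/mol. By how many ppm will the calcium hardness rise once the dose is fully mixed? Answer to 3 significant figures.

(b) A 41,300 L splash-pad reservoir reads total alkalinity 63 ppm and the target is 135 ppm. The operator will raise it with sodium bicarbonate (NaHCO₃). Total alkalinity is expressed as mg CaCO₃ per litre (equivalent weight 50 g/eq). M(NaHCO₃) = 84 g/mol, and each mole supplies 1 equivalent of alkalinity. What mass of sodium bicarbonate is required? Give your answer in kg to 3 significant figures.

(a) 87.2 ppm; (b) 5.00 kg

(a) Volume: 291,000 US gal × 3.785 L/gal = 1,101,435 L.
(a) Moles of Ca²⁺: 141,000 g ÷ 147 g/mol = 959.2 mol.
(a) As CaCO₃: 959.2 mol × 100.1 g/mol = 96,010 g.
(a) Rise: 96,010 g / 1,101,435 L × 1000 = 87.17 mg/L.

(b) Alkalinity to add: (135 − 63) = 72 mg/L as CaCO₃ × 41,300 L = 2974 g as CaCO₃.
(b) Equivalents: 2974 g ÷ 50 g/eq = 59.47 eq.
(b) NaHCO₃ supplies 1 eq per mole → 59.47 mol.
(b) Mass: 59.47 mol × 84 g/mol = 4996 g.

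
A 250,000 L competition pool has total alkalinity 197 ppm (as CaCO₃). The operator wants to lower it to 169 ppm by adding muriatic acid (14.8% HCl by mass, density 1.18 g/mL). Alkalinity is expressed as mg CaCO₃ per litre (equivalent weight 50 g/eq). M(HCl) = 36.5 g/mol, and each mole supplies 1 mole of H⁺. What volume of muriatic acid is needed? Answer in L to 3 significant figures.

Alkalinity to neutralize: (197 − 169) = 28 mg/L as CaCO₃ × 250,000 L = 7000 g as CaCO₃.
Equivalents of H⁺ required: 7000 ÷ 50 g/eq = 140 eq = 140 mol HCl.
Mass of HCl: 140 × 36.5 = 5110 g.
Mass of 14.8% solution: 5110 / 0.148 = 34,530 g.
Volume: 34,530 g ÷ 1.18 g/mL = 29,260 mL.

29.3 L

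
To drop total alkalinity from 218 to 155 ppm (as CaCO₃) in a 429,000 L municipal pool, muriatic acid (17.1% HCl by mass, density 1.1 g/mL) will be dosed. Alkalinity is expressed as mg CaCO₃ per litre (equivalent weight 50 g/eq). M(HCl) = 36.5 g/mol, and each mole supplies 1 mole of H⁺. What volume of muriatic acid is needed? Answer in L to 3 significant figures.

105 L

Alkalinity to neutralize: (218 − 155) = 63 mg/L as CaCO₃ × 429,000 L = 27,030 g as CaCO₃.
Equivalents of H⁺ required: 27,030 ÷ 50 g/eq = 540.5 eq = 540.5 mol HCl.
Mass of HCl: 540.5 × 36.5 = 19,730 g.
Mass of 17.1% solution: 19,730 / 0.171 = 115,400 g.
Volume: 115,400 g ÷ 1.1 g/mL = 104,900 mL.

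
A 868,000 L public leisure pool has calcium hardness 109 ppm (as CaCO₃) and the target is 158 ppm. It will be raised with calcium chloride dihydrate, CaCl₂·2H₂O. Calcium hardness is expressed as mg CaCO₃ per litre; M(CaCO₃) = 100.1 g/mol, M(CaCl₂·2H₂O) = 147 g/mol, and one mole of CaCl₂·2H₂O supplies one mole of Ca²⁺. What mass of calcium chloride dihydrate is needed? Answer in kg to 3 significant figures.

62.5 kg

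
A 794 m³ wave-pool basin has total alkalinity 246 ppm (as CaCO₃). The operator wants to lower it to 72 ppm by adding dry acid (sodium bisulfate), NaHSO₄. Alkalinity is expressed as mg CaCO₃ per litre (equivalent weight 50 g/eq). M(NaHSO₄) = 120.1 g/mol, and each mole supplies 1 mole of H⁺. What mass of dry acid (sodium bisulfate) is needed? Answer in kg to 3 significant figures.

Volume: 794 m³ = 794,000 L.
Alkalinity to neutralize: (246 − 72) = 174 mg/L as CaCO₃ × 794,000 L = 138,200 g as CaCO₃.
Equivalents of H⁺ required: 138,200 ÷ 50 g/eq = 2763 eq = 2763 mol NaHSO₄.
Mass of NaHSO₄: 2763 × 120.1 = 331,900 g.

332 kg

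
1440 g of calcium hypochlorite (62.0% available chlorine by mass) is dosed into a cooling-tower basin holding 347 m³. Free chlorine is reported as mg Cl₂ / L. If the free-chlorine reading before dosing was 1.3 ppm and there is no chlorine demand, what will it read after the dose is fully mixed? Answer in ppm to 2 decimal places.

3.87 ppm

Volume: 347 m³ = 347,000 L.
Available chlorine delivered: 1440 g × 0.62 = 892.8 g as Cl₂.
Concentration rise: 892.8 g / 347,000 L = 2.573 mg/L = 2.57 ppm.
Final FC: 1.3 + 2.57 = 3.87 ppm.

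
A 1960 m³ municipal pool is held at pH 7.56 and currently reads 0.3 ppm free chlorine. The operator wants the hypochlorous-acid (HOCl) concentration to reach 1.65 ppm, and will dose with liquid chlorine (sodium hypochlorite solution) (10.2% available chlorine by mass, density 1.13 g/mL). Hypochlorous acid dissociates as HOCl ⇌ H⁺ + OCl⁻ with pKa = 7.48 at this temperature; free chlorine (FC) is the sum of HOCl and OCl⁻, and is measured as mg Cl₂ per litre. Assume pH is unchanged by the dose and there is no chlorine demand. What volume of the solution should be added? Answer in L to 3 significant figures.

Volume: 1960 m³ = 1,960,000 L.
[OCl⁻]/[HOCl] = 10^(pH − pKa) = 10^(7.56 − 7.48) = 1.202; fraction as HOCl = 1/(1 + 1.202) = 0.4541.
Free chlorine required for 1.65 ppm HOCl: 1.65 / 0.4541 = 3.634 ppm.
FC to add: 3.634 − 0.3 = 3.334 mg/L as Cl₂.
Cl₂ equivalent: 3.334 mg/L × 1,960,000 L = 6534 g.
Product at 10.2% available Cl: 6534 / 0.102 = 64,060 g.
Volume: 64,060 g ÷ 1.13 g/mL = 56,690 mL.

56.7 L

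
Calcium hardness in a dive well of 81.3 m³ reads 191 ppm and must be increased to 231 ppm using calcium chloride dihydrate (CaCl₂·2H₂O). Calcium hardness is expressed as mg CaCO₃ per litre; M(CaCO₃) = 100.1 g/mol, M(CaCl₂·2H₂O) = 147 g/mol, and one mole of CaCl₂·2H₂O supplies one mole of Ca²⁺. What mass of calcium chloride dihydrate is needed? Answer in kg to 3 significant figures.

Volume: 81.3 m³ = 81,300 L.
Hardness to add: (231 − 191) = 40 mg/L as CaCO₃ × 81,300 L = 3252 g as CaCO₃.
Moles of Ca²⁺ (1 mol Ca²⁺ ≡ 1 mol CaCO₃): 3252 / 100.1 g/mol = 32.49 mol.
Mass of CaCl₂·2H₂O: 32.49 × 147 = 4776 g.

4.78 kg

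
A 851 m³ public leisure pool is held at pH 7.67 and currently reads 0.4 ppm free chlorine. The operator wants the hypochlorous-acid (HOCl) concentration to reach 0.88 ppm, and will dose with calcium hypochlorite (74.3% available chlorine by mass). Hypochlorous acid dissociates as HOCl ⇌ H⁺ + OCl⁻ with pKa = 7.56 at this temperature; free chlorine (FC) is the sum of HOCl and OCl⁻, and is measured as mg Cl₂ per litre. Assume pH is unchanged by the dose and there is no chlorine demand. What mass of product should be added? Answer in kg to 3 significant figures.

1.85 kg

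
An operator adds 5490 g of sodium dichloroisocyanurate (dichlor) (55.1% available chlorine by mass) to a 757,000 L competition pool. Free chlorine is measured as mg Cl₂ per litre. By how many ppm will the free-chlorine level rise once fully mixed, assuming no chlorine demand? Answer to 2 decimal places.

4.00 ppm

Available chlorine delivered: 5490 g × 0.551 = 3025 g as Cl₂.
Concentration rise: 3025 g / 757,000 L = 3.996 mg/L = 4.00 ppm.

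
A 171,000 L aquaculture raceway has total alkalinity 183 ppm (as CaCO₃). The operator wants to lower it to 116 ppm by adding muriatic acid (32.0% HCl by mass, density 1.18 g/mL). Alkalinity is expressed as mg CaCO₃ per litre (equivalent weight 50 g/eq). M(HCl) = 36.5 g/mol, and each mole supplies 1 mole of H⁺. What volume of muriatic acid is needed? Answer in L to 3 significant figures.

Alkalinity to neutralize: (183 − 116) = 67 mg/L as CaCO₃ × 171,000 L = 11,460 g as CaCO₃.
Equivalents of H⁺ required: 11,460 ÷ 50 g/eq = 229.1 eq = 229.1 mol HCl.
Mass of HCl: 229.1 × 36.5 = 8364 g.
Mass of 32.0% solution: 8364 / 0.32 = 26,140 g.
Volume: 26,140 g ÷ 1.18 g/mL = 22,150 mL.

22.1 L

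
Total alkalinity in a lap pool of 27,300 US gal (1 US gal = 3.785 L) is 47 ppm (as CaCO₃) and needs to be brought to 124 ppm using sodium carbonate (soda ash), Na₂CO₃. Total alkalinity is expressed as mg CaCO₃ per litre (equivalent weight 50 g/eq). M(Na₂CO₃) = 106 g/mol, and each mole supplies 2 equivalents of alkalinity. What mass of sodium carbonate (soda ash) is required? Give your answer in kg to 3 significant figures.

Volume: 27,300 US gal × 3.785 L/gal = 103,330 L.
Alkalinity to add: (124 − 47) = 77 mg/L as CaCO₃ × 103,330 L = 7956 g as CaCO₃.
Equivalents: 7956 g ÷ 50 g/eq = 159.1 eq.
Each mole of Na₂CO₃ supplies 2 eq, so 159.1 / 2 = 79.56 mol.
Mass: 79.56 mol × 106 g/mol = 8434 g.

8.43 kg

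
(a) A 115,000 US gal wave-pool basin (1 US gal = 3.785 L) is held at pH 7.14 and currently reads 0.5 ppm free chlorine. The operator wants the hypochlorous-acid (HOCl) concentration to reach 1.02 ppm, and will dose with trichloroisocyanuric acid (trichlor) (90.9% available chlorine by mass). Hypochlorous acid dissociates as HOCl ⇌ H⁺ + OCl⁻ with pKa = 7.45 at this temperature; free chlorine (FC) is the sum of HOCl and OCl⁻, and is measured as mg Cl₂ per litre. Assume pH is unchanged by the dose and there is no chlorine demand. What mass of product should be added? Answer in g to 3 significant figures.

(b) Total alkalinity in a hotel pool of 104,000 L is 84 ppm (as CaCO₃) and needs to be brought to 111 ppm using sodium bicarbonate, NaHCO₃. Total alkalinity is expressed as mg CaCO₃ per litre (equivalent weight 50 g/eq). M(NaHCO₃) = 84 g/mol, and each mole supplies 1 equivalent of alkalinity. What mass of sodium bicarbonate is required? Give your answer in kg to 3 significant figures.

(a) 488 g; (b) 4.72 kg

(a) Volume: 115,000 US gal × 3.785 L/gal = 435,275 L.
(a) [OCl⁻]/[HOCl] = 10^(pH − pKa) = 10^(7.14 − 7.45) = 0.4898; fraction as HOCl = 1/(1 + 0.4898) = 0.6712.
(a) Free chlorine required for 1.02 ppm HOCl: 1.02 / 0.6712 = 1.52 ppm.
(a) FC to add: 1.52 − 0.5 = 1.02 mg/L as Cl₂.
(a) Cl₂ equivalent: 1.02 mg/L × 435,275 L = 443.8 g.
(a) Product at 90.9% available Cl: 443.8 / 0.909 = 488.2 g.

(b) Alkalinity to add: (111 − 84) = 27 mg/L as CaCO₃ × 104,000 L = 2808 g as CaCO₃.
(b) Equivalents: 2808 g ÷ 50 g/eq = 56.16 eq.
(b) NaHCO₃ supplies 1 eq per mole → 56.16 mol.
(b) Mass: 56.16 mol × 84 g/mol = 4717 g.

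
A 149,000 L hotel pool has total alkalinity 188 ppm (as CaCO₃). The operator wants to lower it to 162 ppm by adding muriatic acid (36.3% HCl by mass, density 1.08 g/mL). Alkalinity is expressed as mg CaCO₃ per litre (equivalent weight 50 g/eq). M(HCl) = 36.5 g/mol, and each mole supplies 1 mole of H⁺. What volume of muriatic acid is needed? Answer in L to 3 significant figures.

7.21 L

Alkalinity to neutralize: (188 − 162) = 26 mg/L as CaCO₃ × 149,000 L = 3874 g as CaCO₃.
Equivalents of H⁺ required: 3874 ÷ 50 g/eq = 77.48 eq = 77.48 mol HCl.
Mass of HCl: 77.48 × 36.5 = 2828 g.
Mass of 36.3% solution: 2828 / 0.363 = 7791 g.
Volume: 7791 g ÷ 1.08 g/mL = 7214 mL.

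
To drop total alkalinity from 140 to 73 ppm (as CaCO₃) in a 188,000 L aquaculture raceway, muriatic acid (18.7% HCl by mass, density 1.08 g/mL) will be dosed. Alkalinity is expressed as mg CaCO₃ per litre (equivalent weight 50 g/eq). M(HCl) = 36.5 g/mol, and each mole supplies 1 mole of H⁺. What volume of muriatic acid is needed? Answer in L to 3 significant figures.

Alkalinity to neutralize: (140 − 73) = 67 mg/L as CaCO₃ × 188,000 L = 12,600 g as CaCO₃.
Equivalents of H⁺ required: 12,600 ÷ 50 g/eq = 251.9 eq = 251.9 mol HCl.
Mass of HCl: 251.9 × 36.5 = 9195 g.
Mass of 18.7% solution: 9195 / 0.187 = 49,170 g.
Volume: 49,170 g ÷ 1.08 g/mL = 45,530 mL.

45.5 L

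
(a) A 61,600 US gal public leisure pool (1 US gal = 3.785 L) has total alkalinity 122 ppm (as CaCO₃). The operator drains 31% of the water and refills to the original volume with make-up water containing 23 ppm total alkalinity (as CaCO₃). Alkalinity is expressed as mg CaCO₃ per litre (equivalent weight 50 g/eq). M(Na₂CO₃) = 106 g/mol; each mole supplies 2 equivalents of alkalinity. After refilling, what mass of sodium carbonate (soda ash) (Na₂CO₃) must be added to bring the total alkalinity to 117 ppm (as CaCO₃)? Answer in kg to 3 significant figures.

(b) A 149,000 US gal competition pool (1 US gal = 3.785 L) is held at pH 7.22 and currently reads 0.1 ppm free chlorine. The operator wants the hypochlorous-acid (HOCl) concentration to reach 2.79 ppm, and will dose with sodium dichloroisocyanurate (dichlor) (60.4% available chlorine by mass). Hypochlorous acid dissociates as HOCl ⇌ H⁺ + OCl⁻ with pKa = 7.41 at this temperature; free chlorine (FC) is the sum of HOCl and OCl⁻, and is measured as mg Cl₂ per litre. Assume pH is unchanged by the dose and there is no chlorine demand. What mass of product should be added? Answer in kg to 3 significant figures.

(a) Volume: 61,600 US gal × 3.785 L/gal = 233,156 L.
(a) After draining 31% and refilling: 122 × 0.69 + 23 × 0.31 = 91.31 ppm.
(a) Deficit to target: 117 − 91.31 = 25.69 mg/L.
(a) As CaCO₃: 25.69 mg/L × 233,156 L = 5990 g; ÷ 50 g/eq ÷ 2 = 59.9 mol Na₂CO₃.
(a) Mass: 59.9 × 106 = 6349 g.

(b) Volume: 149,000 US gal × 3.785 L/gal = 563,965 L.
(b) [OCl⁻]/[HOCl] = 10^(pH − pKa) = 10^(7.22 − 7.41) = 0.6457; fraction as HOCl = 1/(1 + 0.6457) = 0.6077.
(b) Free chlorine required for 2.79 ppm HOCl: 2.79 / 0.6077 = 4.591 ppm.
(b) FC to add: 4.591 − 0.1 = 4.491 mg/L as Cl₂.
(b) Cl₂ equivalent: 4.491 mg/L × 563,965 L = 2533 g.
(b) Product at 60.4% available Cl: 2533 / 0.604 = 4194 g.

(a) 6.35 kg; (b) 4.19 kg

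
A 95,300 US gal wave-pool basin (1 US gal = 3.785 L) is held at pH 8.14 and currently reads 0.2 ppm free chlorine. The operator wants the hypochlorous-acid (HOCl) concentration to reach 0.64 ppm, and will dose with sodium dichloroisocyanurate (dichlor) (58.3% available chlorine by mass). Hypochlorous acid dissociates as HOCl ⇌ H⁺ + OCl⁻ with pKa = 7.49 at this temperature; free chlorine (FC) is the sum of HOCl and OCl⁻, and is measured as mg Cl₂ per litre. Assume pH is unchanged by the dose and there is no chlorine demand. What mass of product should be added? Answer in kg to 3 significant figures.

2.04 kg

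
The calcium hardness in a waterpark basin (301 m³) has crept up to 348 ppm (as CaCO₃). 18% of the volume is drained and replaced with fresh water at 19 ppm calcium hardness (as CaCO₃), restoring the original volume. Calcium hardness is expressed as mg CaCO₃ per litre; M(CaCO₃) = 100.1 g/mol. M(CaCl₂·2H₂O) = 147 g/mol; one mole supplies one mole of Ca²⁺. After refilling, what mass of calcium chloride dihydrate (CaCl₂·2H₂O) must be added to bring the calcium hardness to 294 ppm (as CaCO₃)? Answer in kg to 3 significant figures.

2.31 kg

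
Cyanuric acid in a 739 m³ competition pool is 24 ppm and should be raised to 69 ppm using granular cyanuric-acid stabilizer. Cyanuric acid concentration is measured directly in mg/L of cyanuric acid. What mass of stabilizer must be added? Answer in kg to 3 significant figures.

33.3 kg

Volume: 739 m³ = 739,000 L.
CYA to add: (69 − 24) = 45 mg/L × 739,000 L = 33,260 g cyanuric acid.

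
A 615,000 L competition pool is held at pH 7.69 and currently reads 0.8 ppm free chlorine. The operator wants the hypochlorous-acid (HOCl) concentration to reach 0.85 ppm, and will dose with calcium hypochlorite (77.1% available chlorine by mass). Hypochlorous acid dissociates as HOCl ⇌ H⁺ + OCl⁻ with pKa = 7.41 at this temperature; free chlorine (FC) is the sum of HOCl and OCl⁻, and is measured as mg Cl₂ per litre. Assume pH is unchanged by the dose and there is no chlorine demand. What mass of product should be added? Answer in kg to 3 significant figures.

[OCl⁻]/[HOCl] = 10^(pH − pKa) = 10^(7.69 − 7.41) = 1.905; fraction as HOCl = 1/(1 + 1.905) = 0.3442.
Free chlorine required for 0.85 ppm HOCl: 0.85 / 0.3442 = 2.47 ppm.
FC to add: 2.47 − 0.8 = 1.67 mg/L as Cl₂.
Cl₂ equivalent: 1.67 mg/L × 615,000 L = 1027 g.
Product at 77.1% available Cl: 1027 / 0.771 = 1332 g.

1.33 kg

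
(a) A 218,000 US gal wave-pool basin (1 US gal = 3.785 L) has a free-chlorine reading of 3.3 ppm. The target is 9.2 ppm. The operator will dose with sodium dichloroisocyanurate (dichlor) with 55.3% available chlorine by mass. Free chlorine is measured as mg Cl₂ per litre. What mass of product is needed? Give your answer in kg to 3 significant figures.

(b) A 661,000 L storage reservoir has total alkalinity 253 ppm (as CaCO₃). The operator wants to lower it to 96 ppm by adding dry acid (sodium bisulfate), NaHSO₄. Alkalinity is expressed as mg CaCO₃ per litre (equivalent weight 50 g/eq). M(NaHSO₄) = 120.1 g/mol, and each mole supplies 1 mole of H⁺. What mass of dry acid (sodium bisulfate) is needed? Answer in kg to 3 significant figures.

(a) 8.80 kg; (b) 249 kg

(a) Volume: 218,000 US gal × 3.785 L/gal = 825,130 L.
(a) Chlorine deficit: 9.2 − 3.3 = 5.9 ppm = 5.9 mg/L as Cl₂.
(a) Cl₂ equivalent needed: 5.9 mg/L × 825,130 L = 4,868,000 mg = 4868 g.
(a) Product at 55.3% available chlorine: 4868 / 0.553 = 8803 g.

(b) Alkalinity to neutralize: (253 − 96) = 157 mg/L as CaCO₃ × 661,000 L = 103,800 g as CaCO₃.
(b) Equivalents of H⁺ required: 103,800 ÷ 50 g/eq = 2076 eq = 2076 mol NaHSO₄.
(b) Mass of NaHSO₄: 2076 × 120.1 = 249,300 g.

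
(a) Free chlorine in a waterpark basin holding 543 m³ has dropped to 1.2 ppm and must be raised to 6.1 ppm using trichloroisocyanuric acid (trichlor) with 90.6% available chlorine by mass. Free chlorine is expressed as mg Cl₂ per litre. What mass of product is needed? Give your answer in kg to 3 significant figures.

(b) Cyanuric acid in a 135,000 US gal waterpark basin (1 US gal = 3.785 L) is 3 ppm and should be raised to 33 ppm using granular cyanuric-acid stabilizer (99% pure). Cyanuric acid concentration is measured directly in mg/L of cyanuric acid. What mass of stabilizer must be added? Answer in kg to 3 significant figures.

(a) 2.94 kg; (b) 15.5 kg

(a) Volume: 543 m³ = 543,000 L.
(a) Chlorine deficit: 6.1 − 1.2 = 4.9 ppm = 4.9 mg/L as Cl₂.
(a) Cl₂ equivalent needed: 4.9 mg/L × 543,000 L = 2,661,000 mg = 2661 g.
(a) Product at 90.6% available chlorine: 2661 / 0.906 = 2937 g.

(b) Volume: 135,000 US gal × 3.785 L/gal = 510,975 L.
(b) CYA to add: (33 − 3) = 30 mg/L × 510,975 L = 15,330 g cyanuric acid.
(b) At 99% purity: 15,330 / 0.99 = 15,480 g product.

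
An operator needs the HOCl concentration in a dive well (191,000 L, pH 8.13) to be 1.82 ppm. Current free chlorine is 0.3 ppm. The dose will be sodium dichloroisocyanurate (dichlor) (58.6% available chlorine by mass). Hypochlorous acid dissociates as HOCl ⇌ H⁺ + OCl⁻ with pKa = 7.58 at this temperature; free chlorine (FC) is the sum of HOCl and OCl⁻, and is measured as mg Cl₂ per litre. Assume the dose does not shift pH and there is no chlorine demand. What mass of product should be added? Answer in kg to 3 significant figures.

2.60 kg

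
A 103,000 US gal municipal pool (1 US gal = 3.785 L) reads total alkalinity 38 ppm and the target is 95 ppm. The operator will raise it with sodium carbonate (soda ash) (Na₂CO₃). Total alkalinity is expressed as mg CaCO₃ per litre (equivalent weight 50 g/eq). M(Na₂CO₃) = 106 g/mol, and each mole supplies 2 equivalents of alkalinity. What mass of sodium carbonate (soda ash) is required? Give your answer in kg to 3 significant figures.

Volume: 103,000 US gal × 3.785 L/gal = 389,855 L.
Alkalinity to add: (95 − 38) = 57 mg/L as CaCO₃ × 389,855 L = 22,220 g as CaCO₃.
Equivalents: 22,220 g ÷ 50 g/eq = 444.4 eq.
Each mole of Na₂CO₃ supplies 2 eq, so 444.4 / 2 = 222.2 mol.
Mass: 222.2 mol × 106 g/mol = 23,560 g.

23.6 kg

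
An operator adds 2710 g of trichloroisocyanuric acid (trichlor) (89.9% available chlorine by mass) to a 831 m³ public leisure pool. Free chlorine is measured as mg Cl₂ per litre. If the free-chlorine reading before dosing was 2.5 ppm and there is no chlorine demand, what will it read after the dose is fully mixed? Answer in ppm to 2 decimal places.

Volume: 831 m³ = 831,000 L.
Available chlorine delivered: 2710 g × 0.899 = 2436 g as Cl₂.
Concentration rise: 2436 g / 831,000 L = 2.932 mg/L = 2.93 ppm.
Final FC: 2.5 + 2.93 = 5.43 ppm.

5.43 ppm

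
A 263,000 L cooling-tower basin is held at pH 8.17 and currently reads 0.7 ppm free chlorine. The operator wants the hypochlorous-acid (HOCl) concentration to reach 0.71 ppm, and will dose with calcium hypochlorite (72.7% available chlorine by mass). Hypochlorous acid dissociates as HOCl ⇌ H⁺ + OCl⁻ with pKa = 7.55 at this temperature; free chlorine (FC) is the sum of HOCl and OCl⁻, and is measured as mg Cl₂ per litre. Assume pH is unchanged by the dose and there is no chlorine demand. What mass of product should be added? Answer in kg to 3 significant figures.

1.07 kg

[OCl⁻]/[HOCl] = 10^(pH − pKa) = 10^(8.17 − 7.55) = 4.169; fraction as HOCl = 1/(1 + 4.169) = 0.1935.
Free chlorine required for 0.71 ppm HOCl: 0.71 / 0.1935 = 3.67 ppm.
FC to add: 3.67 − 0.7 = 2.97 mg/L as Cl₂.
Cl₂ equivalent: 2.97 mg/L × 263,000 L = 781.1 g.
Product at 72.7% available Cl: 781.1 / 0.727 = 1074 g.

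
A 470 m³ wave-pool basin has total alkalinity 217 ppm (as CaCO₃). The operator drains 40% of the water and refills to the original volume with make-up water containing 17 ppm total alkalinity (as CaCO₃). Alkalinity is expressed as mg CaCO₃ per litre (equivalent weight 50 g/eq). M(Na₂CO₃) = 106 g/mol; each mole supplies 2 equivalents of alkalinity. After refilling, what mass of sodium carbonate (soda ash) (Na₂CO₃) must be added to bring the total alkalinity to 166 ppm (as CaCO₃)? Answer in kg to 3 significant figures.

Volume: 470 m³ = 470,000 L.
After draining 40% and refilling: 217 × 0.60 + 17 × 0.40 = 137 ppm.
Deficit to target: 166 − 137 = 29 mg/L.
As CaCO₃: 29 mg/L × 470,000 L = 13,630 g; ÷ 50 g/eq ÷ 2 = 136.3 mol Na₂CO₃.
Mass: 136.3 × 106 = 14,450 g.

14.4 kg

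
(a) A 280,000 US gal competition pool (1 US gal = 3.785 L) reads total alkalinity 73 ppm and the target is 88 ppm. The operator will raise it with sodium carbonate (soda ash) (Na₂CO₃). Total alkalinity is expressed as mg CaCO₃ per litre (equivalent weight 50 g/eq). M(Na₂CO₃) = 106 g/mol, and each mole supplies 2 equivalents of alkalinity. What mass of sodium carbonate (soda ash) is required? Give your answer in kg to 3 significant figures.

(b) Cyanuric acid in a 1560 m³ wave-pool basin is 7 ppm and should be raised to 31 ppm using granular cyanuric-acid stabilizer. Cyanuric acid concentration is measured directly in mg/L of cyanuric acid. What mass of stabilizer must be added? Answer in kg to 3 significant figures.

(a) Volume: 280,000 US gal × 3.785 L/gal = 1,059,800 L.
(a) Alkalinity to add: (88 − 73) = 15 mg/L as CaCO₃ × 1,059,800 L = 15,900 g as CaCO₃.
(a) Equivalents: 15,900 g ÷ 50 g/eq = 317.9 eq.
(a) Each mole of Na₂CO₃ supplies 2 eq, so 317.9 / 2 = 159 mol.
(a) Mass: 159 mol × 106 g/mol = 16,850 g.

(b) Volume: 1560 m³ = 1,560,000 L.
(b) CYA to add: (31 − 7) = 24 mg/L × 1,560,000 L = 37,440 g cyanuric acid.

(a) 16.9 kg; (b) 37.4 kg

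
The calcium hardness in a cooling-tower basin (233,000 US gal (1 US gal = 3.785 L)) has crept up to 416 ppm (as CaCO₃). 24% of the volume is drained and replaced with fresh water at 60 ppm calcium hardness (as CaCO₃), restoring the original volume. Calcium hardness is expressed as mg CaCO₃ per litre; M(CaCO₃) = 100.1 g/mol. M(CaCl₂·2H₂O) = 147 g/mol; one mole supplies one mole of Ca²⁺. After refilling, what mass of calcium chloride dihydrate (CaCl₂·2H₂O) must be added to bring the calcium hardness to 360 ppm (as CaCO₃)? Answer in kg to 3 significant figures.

38.1 kg

Volume: 233,000 US gal × 3.785 L/gal = 881,905 L.
After draining 24% and refilling: 416 × 0.76 + 60 × 0.24 = 330.56 ppm.
Deficit to target: 360 − 330.56 = 29.44 mg/L.
As CaCO₃: 29.44 mg/L × 881,905 L = 25,960 g; ÷ 100.1 = 259.4 mol Ca²⁺.
Mass: 259.4 × 147 = 38,130 g.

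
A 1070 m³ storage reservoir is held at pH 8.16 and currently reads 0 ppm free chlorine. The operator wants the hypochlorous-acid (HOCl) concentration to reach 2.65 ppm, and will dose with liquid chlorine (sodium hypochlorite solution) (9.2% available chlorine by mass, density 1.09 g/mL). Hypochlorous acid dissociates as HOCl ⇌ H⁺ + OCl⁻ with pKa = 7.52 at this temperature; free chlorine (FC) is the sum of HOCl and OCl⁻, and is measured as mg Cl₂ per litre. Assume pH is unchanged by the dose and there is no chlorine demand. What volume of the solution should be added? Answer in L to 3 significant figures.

Volume: 1070 m³ = 1,070,000 L.
[OCl⁻]/[HOCl] = 10^(pH − pKa) = 10^(8.16 − 7.52) = 4.365; fraction as HOCl = 1/(1 + 4.365) = 0.1864.
Free chlorine required for 2.65 ppm HOCl: 2.65 / 0.1864 = 14.22 ppm.
FC to add: 14.22 − 0 = 14.22 mg/L as Cl₂.
Cl₂ equivalent: 14.22 mg/L × 1,070,000 L = 15,210 g.
Product at 9.2% available Cl: 15,210 / 0.092 = 165,400 g.
Volume: 165,400 g ÷ 1.09 g/mL = 151,700 mL.

152 L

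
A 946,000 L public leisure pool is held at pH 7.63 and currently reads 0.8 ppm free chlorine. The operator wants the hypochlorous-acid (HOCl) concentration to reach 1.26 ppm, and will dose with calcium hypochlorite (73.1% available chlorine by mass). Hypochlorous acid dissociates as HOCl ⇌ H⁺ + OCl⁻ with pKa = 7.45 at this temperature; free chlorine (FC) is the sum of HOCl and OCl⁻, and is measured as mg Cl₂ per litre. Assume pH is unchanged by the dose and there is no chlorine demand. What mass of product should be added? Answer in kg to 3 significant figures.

3.06 kg

[OCl⁻]/[HOCl] = 10^(pH − pKa) = 10^(7.63 − 7.45) = 1.514; fraction as HOCl = 1/(1 + 1.514) = 0.3978.
Free chlorine required for 1.26 ppm HOCl: 1.26 / 0.3978 = 3.167 ppm.
FC to add: 3.167 − 0.8 = 2.367 mg/L as Cl₂.
Cl₂ equivalent: 2.367 mg/L × 946,000 L = 2239 g.
Product at 73.1% available Cl: 2239 / 0.731 = 3063 g.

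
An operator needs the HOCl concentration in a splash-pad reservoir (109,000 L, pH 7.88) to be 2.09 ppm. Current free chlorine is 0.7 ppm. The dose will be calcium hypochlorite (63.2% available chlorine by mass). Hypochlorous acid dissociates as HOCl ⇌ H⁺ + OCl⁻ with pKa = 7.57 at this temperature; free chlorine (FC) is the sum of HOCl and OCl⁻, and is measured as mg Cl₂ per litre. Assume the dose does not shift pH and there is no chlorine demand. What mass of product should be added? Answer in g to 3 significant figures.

[OCl⁻]/[HOCl] = 10^(pH − pKa) = 10^(7.88 − 7.57) = 2.042; fraction as HOCl = 1/(1 + 2.042) = 0.3288.
Free chlorine required for 2.09 ppm HOCl: 2.09 / 0.3288 = 6.357 ppm.
FC to add: 6.357 − 0.7 = 5.657 mg/L as Cl₂.
Cl₂ equivalent: 5.657 mg/L × 109,000 L = 616.6 g.
Product at 63.2% available Cl: 616.6 / 0.632 = 975.7 g.

976 g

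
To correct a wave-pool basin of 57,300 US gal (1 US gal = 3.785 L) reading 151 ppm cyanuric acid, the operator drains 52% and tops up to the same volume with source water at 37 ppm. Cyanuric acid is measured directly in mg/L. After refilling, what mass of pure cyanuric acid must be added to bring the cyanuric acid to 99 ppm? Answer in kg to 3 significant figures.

Volume: 57,300 US gal × 3.785 L/gal = 216,880 L.
After draining 52% and refilling: 151 × 0.48 + 37 × 0.52 = 91.72 ppm.
Deficit to target: 99 − 91.72 = 7.28 mg/L.
Mass: 7.28 mg/L × 216,880 L = 1579 g cyanuric acid.

1.58 kg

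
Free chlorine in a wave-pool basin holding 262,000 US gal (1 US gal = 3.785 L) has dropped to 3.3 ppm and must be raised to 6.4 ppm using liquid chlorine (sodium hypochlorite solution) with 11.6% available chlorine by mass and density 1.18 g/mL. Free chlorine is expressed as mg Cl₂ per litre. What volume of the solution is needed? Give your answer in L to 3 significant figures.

22.5 L

Volume: 262,000 US gal × 3.785 L/gal = 991,670 L.
Chlorine deficit: 6.4 − 3.3 = 3.1 ppm = 3.1 mg/L as Cl₂.
Cl₂ equivalent needed: 3.1 mg/L × 991,670 L = 3,074,000 mg = 3074 g.
Product at 11.6% available chlorine: 3074 / 0.116 = 26,500 g.
Volume at density 1.18 g/mL: 26,500 g ÷ 1.18 g/mL = 22,460 mL.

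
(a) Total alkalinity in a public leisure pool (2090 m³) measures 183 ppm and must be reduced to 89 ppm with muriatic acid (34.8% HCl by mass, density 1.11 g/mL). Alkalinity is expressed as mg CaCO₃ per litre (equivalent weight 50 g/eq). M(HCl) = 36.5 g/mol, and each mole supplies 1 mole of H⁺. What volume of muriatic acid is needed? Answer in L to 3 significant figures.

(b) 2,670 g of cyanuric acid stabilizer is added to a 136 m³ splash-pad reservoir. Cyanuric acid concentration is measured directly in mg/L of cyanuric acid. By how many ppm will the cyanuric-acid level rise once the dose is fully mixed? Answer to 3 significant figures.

(a) 371 L; (b) 19.6 ppm

(a) Volume: 2090 m³ = 2,090,000 L.
(a) Alkalinity to neutralize: (183 − 89) = 94 mg/L as CaCO₃ × 2,090,000 L = 196,500 g as CaCO₃.
(a) Equivalents of H⁺ required: 196,500 ÷ 50 g/eq = 3929 eq = 3929 mol HCl.
(a) Mass of HCl: 3929 × 36.5 = 143,400 g.
(a) Mass of 34.8% solution: 143,400 / 0.348 = 412,100 g.
(a) Volume: 412,100 g ÷ 1.11 g/mL = 371,300 mL.

(b) Volume: 136 m³ = 136,000 L.
(b) Rise: 2,670 g / 136,000 L × 1000 = 19.63 mg/L.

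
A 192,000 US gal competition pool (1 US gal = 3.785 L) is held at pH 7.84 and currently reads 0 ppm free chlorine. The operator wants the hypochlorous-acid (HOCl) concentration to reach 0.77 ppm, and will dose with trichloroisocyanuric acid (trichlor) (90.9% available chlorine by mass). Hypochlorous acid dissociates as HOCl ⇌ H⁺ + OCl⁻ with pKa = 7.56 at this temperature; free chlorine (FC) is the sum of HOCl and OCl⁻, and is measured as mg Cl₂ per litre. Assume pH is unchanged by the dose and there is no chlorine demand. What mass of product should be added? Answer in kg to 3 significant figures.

Volume: 192,000 US gal × 3.785 L/gal = 726,720 L.
[OCl⁻]/[HOCl] = 10^(pH − pKa) = 10^(7.84 − 7.56) = 1.905; fraction as HOCl = 1/(1 + 1.905) = 0.3442.
Free chlorine required for 0.77 ppm HOCl: 0.77 / 0.3442 = 2.237 ppm.
FC to add: 2.237 − 0 = 2.237 mg/L as Cl₂.
Cl₂ equivalent: 2.237 mg/L × 726,720 L = 1626 g.
Product at 90.9% available Cl: 1626 / 0.909 = 1789 g.

1.79 kg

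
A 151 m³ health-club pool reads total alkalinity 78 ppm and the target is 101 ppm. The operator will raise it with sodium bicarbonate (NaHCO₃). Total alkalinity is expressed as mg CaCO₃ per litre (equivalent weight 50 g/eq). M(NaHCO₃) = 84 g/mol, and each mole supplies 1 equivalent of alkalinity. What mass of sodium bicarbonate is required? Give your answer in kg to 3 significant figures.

5.83 kg

Volume: 151 m³ = 151,000 L.
Alkalinity to add: (101 − 78) = 23 mg/L as CaCO₃ × 151,000 L = 3473 g as CaCO₃.
Equivalents: 3473 g ÷ 50 g/eq = 69.46 eq.
NaHCO₃ supplies 1 eq per mole → 69.46 mol.
Mass: 69.46 mol × 84 g/mol = 5835 g.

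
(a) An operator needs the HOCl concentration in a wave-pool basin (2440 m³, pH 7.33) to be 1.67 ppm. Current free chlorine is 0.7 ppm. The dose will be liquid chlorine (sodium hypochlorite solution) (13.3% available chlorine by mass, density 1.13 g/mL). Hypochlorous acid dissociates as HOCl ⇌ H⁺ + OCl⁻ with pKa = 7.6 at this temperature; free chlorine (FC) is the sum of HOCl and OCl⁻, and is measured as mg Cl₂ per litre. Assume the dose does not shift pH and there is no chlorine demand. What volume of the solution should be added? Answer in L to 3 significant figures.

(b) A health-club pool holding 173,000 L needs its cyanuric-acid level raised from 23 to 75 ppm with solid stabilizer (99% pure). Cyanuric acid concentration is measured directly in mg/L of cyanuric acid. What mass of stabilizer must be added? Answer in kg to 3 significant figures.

(a) 30.3 L; (b) 9.09 kg

(a) Volume: 2440 m³ = 2,440,000 L.
(a) [OCl⁻]/[HOCl] = 10^(pH − pKa) = 10^(7.33 − 7.6) = 0.537; fraction as HOCl = 1/(1 + 0.537) = 0.6506.
(a) Free chlorine required for 1.67 ppm HOCl: 1.67 / 0.6506 = 2.567 ppm.
(a) FC to add: 2.567 − 0.7 = 1.867 mg/L as Cl₂.
(a) Cl₂ equivalent: 1.867 mg/L × 2,440,000 L = 4555 g.
(a) Product at 13.3% available Cl: 4555 / 0.133 = 34,250 g.
(a) Volume: 34,250 g ÷ 1.13 g/mL = 30,310 mL.

(b) CYA to add: (75 − 23) = 52 mg/L × 173,000 L = 8996 g cyanuric acid.
(b) At 99% purity: 8996 / 0.99 = 9087 g product.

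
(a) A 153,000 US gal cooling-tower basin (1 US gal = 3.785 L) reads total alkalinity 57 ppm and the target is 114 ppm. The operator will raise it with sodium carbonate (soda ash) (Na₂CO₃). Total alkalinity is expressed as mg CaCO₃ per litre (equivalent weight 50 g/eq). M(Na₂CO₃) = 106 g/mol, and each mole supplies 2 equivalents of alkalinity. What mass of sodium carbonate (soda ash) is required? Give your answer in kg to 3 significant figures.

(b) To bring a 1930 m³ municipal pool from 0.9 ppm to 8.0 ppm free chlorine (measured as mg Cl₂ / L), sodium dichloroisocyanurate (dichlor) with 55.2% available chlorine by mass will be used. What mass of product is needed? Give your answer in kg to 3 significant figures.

(a) Volume: 153,000 US gal × 3.785 L/gal = 579,105 L.
(a) Alkalinity to add: (114 − 57) = 57 mg/L as CaCO₃ × 579,105 L = 33,010 g as CaCO₃.
(a) Equivalents: 33,010 g ÷ 50 g/eq = 660.2 eq.
(a) Each mole of Na₂CO₃ supplies 2 eq, so 660.2 / 2 = 330.1 mol.
(a) Mass: 330.1 mol × 106 g/mol = 34,990 g.

(b) Volume: 1930 m³ = 1,930,000 L.
(b) Chlorine deficit: 8.0 − 0.9 = 7.1 ppm = 7.1 mg/L as Cl₂.
(b) Cl₂ equivalent needed: 7.1 mg/L × 1,930,000 L = 13,700,000 mg = 13,700 g.
(b) Product at 55.2% available chlorine: 13,700 / 0.552 = 24,820 g.

(a) 35.0 kg; (b) 24.8 kg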